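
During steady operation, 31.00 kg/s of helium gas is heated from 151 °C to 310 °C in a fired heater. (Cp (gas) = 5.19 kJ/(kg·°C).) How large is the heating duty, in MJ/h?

Q = 92100 MJ/h

Q = ṁ·Cp·ΔT = 31.00 × 5.19 × (310 − 151) = 25582 kJ/s
Heating duty = 92093 MJ/h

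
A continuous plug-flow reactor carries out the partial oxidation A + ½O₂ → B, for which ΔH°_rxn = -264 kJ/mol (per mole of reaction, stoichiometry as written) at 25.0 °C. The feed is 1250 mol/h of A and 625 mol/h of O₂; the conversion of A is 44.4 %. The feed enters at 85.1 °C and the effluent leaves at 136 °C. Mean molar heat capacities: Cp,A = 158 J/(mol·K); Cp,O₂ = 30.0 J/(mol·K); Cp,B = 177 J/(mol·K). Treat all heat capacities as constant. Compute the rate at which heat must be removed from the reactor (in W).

Q_out = 37600 W

Extent of reaction ξ = 0.444 × 1250 = 555 mol/h
Reaction term: ξ·ΔH°_rxn = 555 × -264 = -146520 kJ/h
Sensible, feed 85.1→25 °C: -12997 kJ/h
Outlet flows (mol/h): A 695, O₂ 347.5, B 555
Sensible, products 25→136 °C: 24250 kJ/h
Q = ΔH = -135270 kJ/h = -37.574 kW
Heat removed = 37574 W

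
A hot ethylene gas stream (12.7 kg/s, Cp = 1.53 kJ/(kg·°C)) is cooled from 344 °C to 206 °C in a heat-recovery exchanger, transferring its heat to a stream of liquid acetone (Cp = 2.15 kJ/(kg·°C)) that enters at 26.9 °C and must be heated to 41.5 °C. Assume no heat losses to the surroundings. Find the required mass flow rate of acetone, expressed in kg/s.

ṁ_c = 85.4 kg/s

Heat released by hot stream: Q = 12.7 × 1.53 × (344 − 206) = 2681.5 kJ/s
Energy balance on cold side (adiabatic exchanger): Q = ṁ_c·Cp_c·(T_c,out − T_c,in)
ṁ_c = 2681.5 / [2.15 × (41.5 − 26.9)] = 85.425 kg/s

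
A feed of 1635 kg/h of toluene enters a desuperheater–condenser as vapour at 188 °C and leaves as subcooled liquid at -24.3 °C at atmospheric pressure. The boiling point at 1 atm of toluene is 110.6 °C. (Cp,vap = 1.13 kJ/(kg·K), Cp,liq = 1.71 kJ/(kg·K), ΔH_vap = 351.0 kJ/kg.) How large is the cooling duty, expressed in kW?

Q_c = 304 kW

vapour 188→110.6 °C: -87.462 kJ/kg
condensation at 110.6 °C: -351 kJ/kg
liquid 110.6→-24.3 °C: -230.68 kJ/kg
Δh = -87.462 + -351 + -230.68 = -669.14 kJ/kg
Q = ṁ·Δh = 1635 kg/h × -669.14 kJ/kg = -1.094e+06 kJ/h
|Q| = 303.9 kW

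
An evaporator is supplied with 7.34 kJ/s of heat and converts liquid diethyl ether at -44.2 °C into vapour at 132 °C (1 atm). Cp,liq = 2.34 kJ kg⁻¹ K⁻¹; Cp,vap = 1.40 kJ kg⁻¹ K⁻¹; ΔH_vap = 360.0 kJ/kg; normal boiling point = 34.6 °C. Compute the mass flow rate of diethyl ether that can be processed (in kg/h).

ṁ = 38.8 kg/h

Δh = 2.34×(34.6−-44.2) + 360.0 + 1.40×(132−34.6) = 680.75 kJ/kg
Q = 7.34 kJ/s = 7.34 kJ/s = 26424 kJ/h
ṁ = Q/Δh = 26424 / 680.75 = 38.816 kg/h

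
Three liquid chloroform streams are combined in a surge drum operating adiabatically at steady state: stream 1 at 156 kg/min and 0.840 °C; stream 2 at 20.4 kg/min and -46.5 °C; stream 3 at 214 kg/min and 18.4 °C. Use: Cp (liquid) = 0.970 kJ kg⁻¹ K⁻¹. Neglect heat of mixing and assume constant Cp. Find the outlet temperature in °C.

Energy balance with Q = 0: Σ ṁᵢCp,ᵢ(T_out − Tᵢ) = 0
Σ ṁᵢCp,ᵢTᵢ = 156×0.970×0.840 + 20.4×0.970×-46.5 + 214×0.970×18.4 = 3026.4
Σ ṁᵢCp,ᵢ = 156×0.970 + 20.4×0.970 + 214×0.970 = 378.69
T_out = 3026.4 / 378.69 = 7.9919 °C

T_out = 7.99 °C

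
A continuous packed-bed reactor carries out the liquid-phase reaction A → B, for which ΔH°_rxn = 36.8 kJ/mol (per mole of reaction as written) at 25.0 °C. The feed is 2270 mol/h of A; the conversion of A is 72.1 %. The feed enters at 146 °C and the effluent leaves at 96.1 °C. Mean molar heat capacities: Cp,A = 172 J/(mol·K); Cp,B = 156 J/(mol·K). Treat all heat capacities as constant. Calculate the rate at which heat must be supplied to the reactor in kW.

Extent of reaction ξ = 0.721 × 2270 = 1636.7 mol/h
Reaction term: ξ·ΔH°_rxn = 1636.7 × 36.8 = 60229 kJ/h
Sensible, feed 146→25 °C: -47243 kJ/h
Outlet flows (mol/h): A 633.33, B 1636.7
Sensible, products 25→96.1 °C: 25898 kJ/h
Q = ΔH = 38885 kJ/h = 10.801 kW
Heat supplied = 10.801 kW

Q_in = 10.8 kW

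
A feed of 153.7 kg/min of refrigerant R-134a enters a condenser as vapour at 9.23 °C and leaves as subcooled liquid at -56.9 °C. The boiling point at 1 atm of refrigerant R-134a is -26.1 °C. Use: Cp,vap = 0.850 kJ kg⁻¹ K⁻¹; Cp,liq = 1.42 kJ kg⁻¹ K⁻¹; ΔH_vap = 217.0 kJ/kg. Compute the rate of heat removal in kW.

Q_c = 745 kW

vapour 9.23→-26.1 °C: -30.03 kJ/kg
condensation at -26.1 °C: -217 kJ/kg
liquid -26.1→-56.9 °C: -43.736 kJ/kg
Δh = -30.03 + -217 + -43.736 = -290.77 kJ/kg
Q = ṁ·Δh = 153.7 kg/min × -290.77 kJ/kg = -44691 kJ/min
|Q| = 744.85 kW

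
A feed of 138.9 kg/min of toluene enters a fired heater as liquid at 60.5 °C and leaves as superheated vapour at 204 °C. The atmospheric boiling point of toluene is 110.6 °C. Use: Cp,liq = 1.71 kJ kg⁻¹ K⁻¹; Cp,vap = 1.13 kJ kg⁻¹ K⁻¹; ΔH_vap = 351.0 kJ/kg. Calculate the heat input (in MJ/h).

liquid 60.5→110.6 °C: 85.671 kJ/kg
vaporisation at 110.6 °C: 351 kJ/kg
vapour 110.6→204 °C: 105.54 kJ/kg
Δh = 85.671 + 351 + 105.54 = 542.21 kJ/kg
Q = ṁ·Δh = 138.9 kg/min × 542.21 kJ/kg = 75313 kJ/min
|Q| = 1255.2 kW = 4518.8 MJ/h

Q = 4520 MJ/h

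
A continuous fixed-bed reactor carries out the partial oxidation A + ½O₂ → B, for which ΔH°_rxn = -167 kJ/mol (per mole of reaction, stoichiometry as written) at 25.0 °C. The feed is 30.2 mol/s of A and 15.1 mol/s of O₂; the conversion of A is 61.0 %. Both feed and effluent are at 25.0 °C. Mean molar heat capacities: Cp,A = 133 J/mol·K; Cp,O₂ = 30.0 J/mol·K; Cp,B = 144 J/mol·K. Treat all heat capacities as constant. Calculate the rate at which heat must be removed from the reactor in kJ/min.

Extent of reaction ξ = 0.610 × 30.2 = 18.422 mol/s
Reaction term: ξ·ΔH°_rxn = 18.422 × -167 = -3076.5 kJ/s
Q = ΔH = -3076.5 kJ/s = -3076.5 kW
Heat removed = 184590 kJ/min

Q_out = 185000 kJ/min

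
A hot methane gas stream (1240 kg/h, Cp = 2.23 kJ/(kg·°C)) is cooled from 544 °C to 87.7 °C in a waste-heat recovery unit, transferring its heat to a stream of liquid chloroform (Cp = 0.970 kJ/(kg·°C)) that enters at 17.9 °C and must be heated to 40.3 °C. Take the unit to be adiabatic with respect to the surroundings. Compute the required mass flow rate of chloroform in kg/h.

Heat released by hot stream: Q = 1240 × 2.23 × (544 − 87.7) = 1.2618e+06 kJ/h
Energy balance on cold side (adiabatic exchanger): Q = ṁ_c·Cp_c·(T_c,out − T_c,in)
ṁ_c = 1.2618e+06 / [0.970 × (40.3 − 17.9)] = 58071 kg/h

ṁ_c = 58100 kg/h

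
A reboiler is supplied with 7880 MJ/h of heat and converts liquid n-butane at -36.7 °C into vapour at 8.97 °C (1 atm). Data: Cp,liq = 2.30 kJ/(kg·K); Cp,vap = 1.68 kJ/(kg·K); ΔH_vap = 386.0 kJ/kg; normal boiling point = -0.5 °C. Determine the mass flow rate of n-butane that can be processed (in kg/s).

Δh = 2.30×(-0.5−-36.7) + 386.0 + 1.68×(8.97−-0.5) = 485.17 kJ/kg
Q = 7880 MJ/h = 2188.9 kJ/s = 2188.9 kJ/s
ṁ = Q/Δh = 2188.9 / 485.17 = 4.5116 kg/s

ṁ = 4.51 kg/s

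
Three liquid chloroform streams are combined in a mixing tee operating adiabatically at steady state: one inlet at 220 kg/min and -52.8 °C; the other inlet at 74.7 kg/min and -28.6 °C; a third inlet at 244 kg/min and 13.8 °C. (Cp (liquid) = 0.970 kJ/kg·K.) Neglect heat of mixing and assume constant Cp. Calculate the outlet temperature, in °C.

T_out = -19.3 °C

No heat crosses the boundary, so H_out = H_in.
T_out = Σ ṁᵢCp,ᵢTᵢ / Σ ṁᵢCp,ᵢ
      = -10074 / 522.54 = -19.278 °C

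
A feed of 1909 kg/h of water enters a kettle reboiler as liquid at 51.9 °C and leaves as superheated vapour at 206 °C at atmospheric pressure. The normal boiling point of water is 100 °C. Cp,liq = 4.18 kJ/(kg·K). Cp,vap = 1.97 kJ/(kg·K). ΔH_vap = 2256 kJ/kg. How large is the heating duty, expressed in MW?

liquid 51.9→100 °C: 201.06 kJ/kg
vaporisation at 100 °C: 2256 kJ/kg
vapour 100→206 °C: 208.82 kJ/kg
Δh = 201.06 + 2256 + 208.82 = 2665.9 kJ/kg
Q = ṁ·Δh = 1909 kg/h × 2665.9 kJ/kg = 5.0892e+06 kJ/h
|Q| = 1413.7 kW = 1.4137 MW

Q = 1.41 MW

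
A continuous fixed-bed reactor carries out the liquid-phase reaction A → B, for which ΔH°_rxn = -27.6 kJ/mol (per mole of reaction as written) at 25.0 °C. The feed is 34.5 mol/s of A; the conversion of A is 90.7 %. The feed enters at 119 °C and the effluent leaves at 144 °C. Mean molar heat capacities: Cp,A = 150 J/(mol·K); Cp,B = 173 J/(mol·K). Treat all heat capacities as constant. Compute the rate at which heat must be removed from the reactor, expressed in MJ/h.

Extent of reaction ξ = 0.907 × 34.5 = 31.291 mol/s
Reaction term: ξ·ΔH°_rxn = 31.291 × -27.6 = -863.65 kJ/s
Sensible, feed 119→25 °C: -486.45 kJ/s
Outlet flows (mol/s): A 3.2085, B 31.291
Sensible, products 25→144 °C: 701.47 kJ/s
Q = ΔH = -648.63 kJ/s = -648.63 kW
Heat removed = 2335.1 MJ/h

Q_out = 2340 MJ/h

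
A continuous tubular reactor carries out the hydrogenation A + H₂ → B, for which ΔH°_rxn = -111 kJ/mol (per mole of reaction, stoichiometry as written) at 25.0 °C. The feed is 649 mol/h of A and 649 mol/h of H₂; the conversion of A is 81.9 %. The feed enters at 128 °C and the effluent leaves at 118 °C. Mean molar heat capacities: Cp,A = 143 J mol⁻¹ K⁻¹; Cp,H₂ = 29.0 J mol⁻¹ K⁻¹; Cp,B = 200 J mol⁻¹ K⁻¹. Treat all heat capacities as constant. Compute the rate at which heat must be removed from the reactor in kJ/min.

Q_out = 979 kJ/min

Extent of reaction ξ = 0.819 × 649 = 531.53 mol/h
Reaction term: ξ·ΔH°_rxn = 531.53 × -111 = -59000 kJ/h
Sensible, feed 128→25 °C: -11498 kJ/h
Outlet flows (mol/h): A 117.47, H₂ 117.47, B 531.53
Sensible, products 25→118 °C: 11766 kJ/h
Q = ΔH = -58732 kJ/h = -16.314 kW
Heat removed = 978.87 kJ/min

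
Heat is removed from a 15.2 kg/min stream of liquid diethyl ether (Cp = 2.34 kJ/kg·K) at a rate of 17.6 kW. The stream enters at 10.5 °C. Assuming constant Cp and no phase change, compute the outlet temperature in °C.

T_out = -19.2 °C

Q = 17.6 kW = 1056 kJ/min
ΔT = Q/(ṁ·Cp) = 1056/(15.2×2.34) = 29.69 K
T_out = 10.5 − 29.69 = -19.19 °C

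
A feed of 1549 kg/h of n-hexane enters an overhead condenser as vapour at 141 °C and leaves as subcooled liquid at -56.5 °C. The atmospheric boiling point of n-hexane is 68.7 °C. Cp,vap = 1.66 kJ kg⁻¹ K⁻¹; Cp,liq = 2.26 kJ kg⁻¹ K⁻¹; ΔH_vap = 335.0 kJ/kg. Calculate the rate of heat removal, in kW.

Q_c = 318 kW

vapour 141→68.7 °C: -120.02 kJ/kg
condensation at 68.7 °C: -335 kJ/kg
liquid 68.7→-56.5 °C: -282.95 kJ/kg
Δh = -120.02 + -335 + -282.95 = -737.97 kJ/kg
Q = ṁ·Δh = 1549 kg/h × -737.97 kJ/kg = -1.1431e+06 kJ/h
|Q| = 317.53 kW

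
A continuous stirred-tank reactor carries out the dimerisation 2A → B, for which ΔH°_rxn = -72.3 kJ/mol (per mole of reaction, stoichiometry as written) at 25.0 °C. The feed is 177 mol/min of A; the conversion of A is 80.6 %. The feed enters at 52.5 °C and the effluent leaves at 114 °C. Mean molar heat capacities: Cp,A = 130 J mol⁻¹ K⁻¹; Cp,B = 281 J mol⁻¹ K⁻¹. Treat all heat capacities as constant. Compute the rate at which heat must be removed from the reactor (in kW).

Extent of reaction ξ = 0.806 × 177 / 2 = 71.331 mol/min
Reaction term: ξ·ΔH°_rxn = 71.331 × -72.3 = -5157.2 kJ/min
Sensible, feed 52.5→25 °C: -632.77 kJ/min
Outlet flows (mol/min): A 34.338, B 71.331
Sensible, products 25→114 °C: 2181.2 kJ/min
Q = ΔH = -3608.8 kJ/min = -60.147 kW
Heat removed = 60.147 kW

Q_out = 60.1 kW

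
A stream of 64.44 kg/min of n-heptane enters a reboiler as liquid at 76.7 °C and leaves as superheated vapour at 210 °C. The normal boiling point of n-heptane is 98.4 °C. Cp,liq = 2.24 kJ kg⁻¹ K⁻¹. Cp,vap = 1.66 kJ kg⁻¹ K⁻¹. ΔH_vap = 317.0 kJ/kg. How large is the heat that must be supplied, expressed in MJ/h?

Q = 2130 MJ/h

liquid 76.7→98.4 °C: 48.608 kJ/kg
vaporisation at 98.4 °C: 317 kJ/kg
vapour 98.4→210 °C: 185.26 kJ/kg
Δh = 48.608 + 317 + 185.26 = 550.86 kJ/kg
Q = ṁ·Δh = 64.44 kg/min × 550.86 kJ/kg = 35498 kJ/min
|Q| = 591.63 kW = 2129.9 MJ/h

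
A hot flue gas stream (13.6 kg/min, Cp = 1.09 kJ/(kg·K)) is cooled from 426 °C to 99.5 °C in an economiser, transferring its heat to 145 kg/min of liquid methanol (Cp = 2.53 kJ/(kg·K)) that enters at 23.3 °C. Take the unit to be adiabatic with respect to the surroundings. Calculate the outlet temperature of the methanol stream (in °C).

T_c,out = 36.5 °C

Heat released by hot stream: Q = 13.6 × 1.09 × (426 − 99.5) = 4840 kJ/min
Energy balance on cold side (adiabatic exchanger): Q = ṁ_c·Cp_c·(T_c,out − T_c,in)
T_c,out = 23.3 + 4840/(145 × 2.53) = 36.494 °C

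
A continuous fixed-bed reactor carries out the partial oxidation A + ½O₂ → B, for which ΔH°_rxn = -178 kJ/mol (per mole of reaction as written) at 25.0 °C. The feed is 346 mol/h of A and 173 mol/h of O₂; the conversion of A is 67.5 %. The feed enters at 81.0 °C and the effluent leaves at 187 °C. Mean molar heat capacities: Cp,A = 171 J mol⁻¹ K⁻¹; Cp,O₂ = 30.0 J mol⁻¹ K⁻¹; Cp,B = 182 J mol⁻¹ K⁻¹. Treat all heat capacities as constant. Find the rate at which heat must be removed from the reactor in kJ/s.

Extent of reaction ξ = 0.675 × 346 = 233.55 mol/h
Reaction term: ξ·ΔH°_rxn = 233.55 × -178 = -41572 kJ/h
Sensible, feed 81.0→25 °C: -3603.9 kJ/h
Outlet flows (mol/h): A 112.45, O₂ 56.225, B 233.55
Sensible, products 25→187 °C: 10274 kJ/h
Q = ΔH = -34902 kJ/h = -9.6949 kW
Heat removed = 9.6949 kJ/s

Q_out = 9.69 kJ/s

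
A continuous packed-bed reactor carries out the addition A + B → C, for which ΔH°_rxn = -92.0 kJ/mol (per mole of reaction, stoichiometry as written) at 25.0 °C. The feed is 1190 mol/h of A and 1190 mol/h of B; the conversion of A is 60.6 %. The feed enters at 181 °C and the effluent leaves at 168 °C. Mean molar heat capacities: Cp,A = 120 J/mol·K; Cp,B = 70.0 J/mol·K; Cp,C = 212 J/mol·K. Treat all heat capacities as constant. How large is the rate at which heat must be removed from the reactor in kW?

Extent of reaction ξ = 0.606 × 1190 = 721.14 mol/h
Reaction term: ξ·ΔH°_rxn = 721.14 × -92.0 = -66345 kJ/h
Sensible, feed 181→25 °C: -35272 kJ/h
Outlet flows (mol/h): A 468.86, B 468.86, C 721.14
Sensible, products 25→168 °C: 34601 kJ/h
Q = ΔH = -67015 kJ/h = -18.615 kW
Heat removed = 18.615 kW

Q_out = 18.6 kW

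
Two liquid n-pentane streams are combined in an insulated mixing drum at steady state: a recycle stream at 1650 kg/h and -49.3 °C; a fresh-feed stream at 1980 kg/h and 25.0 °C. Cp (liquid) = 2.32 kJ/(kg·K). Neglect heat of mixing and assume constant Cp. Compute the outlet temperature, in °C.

T_out = -8.77 °C

Energy balance with Q = 0: Σ ṁᵢCp,ᵢ(T_out − Tᵢ) = 0
T_out = Σ ṁᵢCp,ᵢTᵢ / Σ ṁᵢCp,ᵢ
      = -73880 / 8421.6 = -8.7727 °C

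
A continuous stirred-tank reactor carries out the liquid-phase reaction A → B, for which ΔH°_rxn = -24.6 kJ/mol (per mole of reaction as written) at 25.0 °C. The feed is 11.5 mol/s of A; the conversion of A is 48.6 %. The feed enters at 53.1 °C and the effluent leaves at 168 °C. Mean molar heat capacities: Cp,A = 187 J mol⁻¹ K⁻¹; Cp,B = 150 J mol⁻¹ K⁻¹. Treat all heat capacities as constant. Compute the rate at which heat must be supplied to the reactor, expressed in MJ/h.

Extent of reaction ξ = 0.486 × 11.5 = 5.589 mol/s
Reaction term: ξ·ΔH°_rxn = 5.589 × -24.6 = -137.49 kJ/s
Sensible, feed 53.1→25 °C: -60.429 kJ/s
Outlet flows (mol/s): A 5.911, B 5.589
Sensible, products 25→168 °C: 277.95 kJ/s
Q = ΔH = 80.032 kJ/s = 80.032 kW
Heat supplied = 288.11 MJ/h

Q_in = 288 MJ/h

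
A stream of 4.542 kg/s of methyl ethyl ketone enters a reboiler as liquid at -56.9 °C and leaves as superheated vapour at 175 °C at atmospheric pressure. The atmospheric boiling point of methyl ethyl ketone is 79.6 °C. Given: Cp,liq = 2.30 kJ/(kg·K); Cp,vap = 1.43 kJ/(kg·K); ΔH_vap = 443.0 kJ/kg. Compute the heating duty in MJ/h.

liquid -56.9→79.6 °C: 313.95 kJ/kg
vaporisation at 79.6 °C: 443 kJ/kg
vapour 79.6→175 °C: 136.42 kJ/kg
Δh = 313.95 + 443 + 136.42 = 893.37 kJ/kg
Q = ṁ·Δh = 4.542 kg/s × 893.37 kJ/kg = 4057.7 kJ/s
|Q| = 4057.7 kW = 14608 MJ/h

Q = 14600 MJ/h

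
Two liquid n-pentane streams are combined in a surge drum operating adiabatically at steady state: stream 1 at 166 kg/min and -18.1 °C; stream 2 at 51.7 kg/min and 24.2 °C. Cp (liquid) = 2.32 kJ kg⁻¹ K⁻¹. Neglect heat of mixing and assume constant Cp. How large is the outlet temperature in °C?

Adiabatic, steady state ⇒ Σ ṁᵢCp,ᵢ(T_out − Tᵢ) = 0
Σ ṁᵢCp,ᵢTᵢ = 166×2.32×-18.1 + 51.7×2.32×24.2 = -4068
Σ ṁᵢCp,ᵢ = 166×2.32 + 51.7×2.32 = 505.06
T_out = -4068 / 505.06 = -8.0545 °C

T_out = -8.05 °C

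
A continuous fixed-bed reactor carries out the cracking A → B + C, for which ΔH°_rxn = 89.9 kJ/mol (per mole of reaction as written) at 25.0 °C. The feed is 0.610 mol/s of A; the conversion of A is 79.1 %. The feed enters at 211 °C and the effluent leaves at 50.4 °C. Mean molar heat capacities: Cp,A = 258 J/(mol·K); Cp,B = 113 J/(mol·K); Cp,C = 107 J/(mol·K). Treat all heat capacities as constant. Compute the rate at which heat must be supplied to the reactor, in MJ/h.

Q_in = 63.5 MJ/h

Extent of reaction ξ = 0.791 × 0.610 = 0.48251 mol/s
Reaction term: ξ·ΔH°_rxn = 0.48251 × 89.9 = 43.378 kJ/s
Sensible, feed 211→25 °C: -29.273 kJ/s
Outlet flows (mol/s): A 0.12749, B 0.48251, C 0.48251
Sensible, products 25→50.4 °C: 3.5317 kJ/s
Q = ΔH = 17.637 kJ/s = 17.637 kW
Heat supplied = 63.492 MJ/h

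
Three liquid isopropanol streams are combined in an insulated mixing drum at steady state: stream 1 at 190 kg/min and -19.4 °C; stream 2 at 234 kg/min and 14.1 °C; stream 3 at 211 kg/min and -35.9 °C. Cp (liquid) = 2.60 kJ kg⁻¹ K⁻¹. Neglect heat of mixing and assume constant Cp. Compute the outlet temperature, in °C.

Adiabatic, steady state ⇒ Σ ṁᵢCp,ᵢ(T_out − Tᵢ) = 0
Σ ṁᵢCp,ᵢTᵢ = 190×2.60×-19.4 + 234×2.60×14.1 + 211×2.60×-35.9 = -20700
Σ ṁᵢCp,ᵢ = 190×2.60 + 234×2.60 + 211×2.60 = 1651
T_out = -20700 / 1651 = -12.538 °C

T_out = -12.5 °C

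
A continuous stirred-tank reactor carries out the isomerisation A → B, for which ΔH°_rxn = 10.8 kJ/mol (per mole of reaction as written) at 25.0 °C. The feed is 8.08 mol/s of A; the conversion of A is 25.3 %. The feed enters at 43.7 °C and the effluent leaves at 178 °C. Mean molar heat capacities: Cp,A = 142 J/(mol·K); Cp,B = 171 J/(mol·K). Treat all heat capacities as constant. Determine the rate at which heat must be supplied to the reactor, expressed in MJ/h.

Q_in = 667 MJ/h

Extent of reaction ξ = 0.253 × 8.08 = 2.0442 mol/s
Reaction term: ξ·ΔH°_rxn = 2.0442 × 10.8 = 22.078 kJ/s
Sensible, feed 43.7→25 °C: -21.456 kJ/s
Outlet flows (mol/s): A 6.0358, B 2.0442
Sensible, products 25→178 °C: 184.62 kJ/s
Q = ΔH = 185.24 kJ/s = 185.24 kW
Heat supplied = 666.86 MJ/h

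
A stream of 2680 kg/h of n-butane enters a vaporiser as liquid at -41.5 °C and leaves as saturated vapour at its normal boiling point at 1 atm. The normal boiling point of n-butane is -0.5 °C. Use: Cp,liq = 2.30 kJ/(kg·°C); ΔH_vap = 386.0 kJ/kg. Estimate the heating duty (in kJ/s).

Q = 358 kJ/s

liquid -41.5→-0.5 °C: 94.3 kJ/kg
vaporisation at -0.5 °C: 386 kJ/kg
Δh = 94.3 + 386 = 480.3 kJ/kg
Q = ṁ·Δh = 2680 kg/h × 480.3 kJ/kg = 1.2872e+06 kJ/h
|Q| = 357.56 kW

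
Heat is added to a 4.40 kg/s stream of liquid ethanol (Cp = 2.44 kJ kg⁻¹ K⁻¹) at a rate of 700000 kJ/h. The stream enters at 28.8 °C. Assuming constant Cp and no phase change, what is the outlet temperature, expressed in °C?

T_out = 46.9 °C

Q = 700000 kJ/h = 194.44 kJ/s
ΔT = Q/(ṁ·Cp) = 194.44/(4.40×2.44) = 18.111 K
T_out = 28.8 + 18.111 = 46.911 °C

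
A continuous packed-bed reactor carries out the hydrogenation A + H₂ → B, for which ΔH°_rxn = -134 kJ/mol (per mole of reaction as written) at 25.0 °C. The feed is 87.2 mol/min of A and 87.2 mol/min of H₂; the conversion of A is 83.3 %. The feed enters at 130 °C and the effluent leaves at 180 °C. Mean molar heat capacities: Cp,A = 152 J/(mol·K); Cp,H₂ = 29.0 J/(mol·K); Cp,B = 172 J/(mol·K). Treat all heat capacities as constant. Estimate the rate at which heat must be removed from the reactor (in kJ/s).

Extent of reaction ξ = 0.833 × 87.2 = 72.638 mol/min
Reaction term: ξ·ΔH°_rxn = 72.638 × -134 = -9733.4 kJ/min
Sensible, feed 130→25 °C: -1657.2 kJ/min
Outlet flows (mol/min): A 14.562, H₂ 14.562, B 72.638
Sensible, products 25→180 °C: 2345.1 kJ/min
Q = ΔH = -9045.6 kJ/min = -150.76 kW
Heat removed = 150.76 kJ/s

Q_out = 151 kJ/s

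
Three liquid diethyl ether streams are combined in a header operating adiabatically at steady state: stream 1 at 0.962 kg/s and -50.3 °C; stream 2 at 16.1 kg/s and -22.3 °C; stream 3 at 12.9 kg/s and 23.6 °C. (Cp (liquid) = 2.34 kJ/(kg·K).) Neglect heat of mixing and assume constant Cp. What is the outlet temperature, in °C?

T_out = -3.44 °C

Adiabatic, steady state ⇒ Σ ṁᵢCp,ᵢ(T_out − Tᵢ) = 0
Σ ṁᵢCp,ᵢTᵢ = 0.962×2.34×-50.3 + 16.1×2.34×-22.3 + 12.9×2.34×23.6 = -240.97
Σ ṁᵢCp,ᵢ = 0.962×2.34 + 16.1×2.34 + 12.9×2.34 = 70.111
T_out = -240.97 / 70.111 = -3.437 °C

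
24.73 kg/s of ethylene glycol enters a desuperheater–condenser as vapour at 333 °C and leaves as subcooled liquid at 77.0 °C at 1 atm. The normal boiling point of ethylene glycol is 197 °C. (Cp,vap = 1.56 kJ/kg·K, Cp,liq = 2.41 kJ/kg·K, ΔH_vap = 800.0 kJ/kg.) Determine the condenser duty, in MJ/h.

Q_c = 116000 MJ/h

vapour 333→197 °C: -212.16 kJ/kg
condensation at 197 °C: -800 kJ/kg
liquid 197→77.0 °C: -289.2 kJ/kg
Δh = -212.16 + -800 + -289.2 = -1301.4 kJ/kg
Q = ṁ·Δh = 24.73 kg/s × -1301.4 kJ/kg = -32183 kJ/s
|Q| = 32183 kW = 115860 MJ/h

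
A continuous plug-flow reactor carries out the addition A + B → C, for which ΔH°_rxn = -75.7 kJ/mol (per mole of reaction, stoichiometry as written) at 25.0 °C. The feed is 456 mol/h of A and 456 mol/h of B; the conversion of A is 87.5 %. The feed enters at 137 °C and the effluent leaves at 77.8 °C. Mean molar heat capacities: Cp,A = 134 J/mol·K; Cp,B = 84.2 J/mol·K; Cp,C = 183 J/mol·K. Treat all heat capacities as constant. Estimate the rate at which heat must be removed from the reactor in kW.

Extent of reaction ξ = 0.875 × 456 = 399 mol/h
Reaction term: ξ·ΔH°_rxn = 399 × -75.7 = -30204 kJ/h
Sensible, feed 137→25 °C: -11144 kJ/h
Outlet flows (mol/h): A 57, B 57, C 399
Sensible, products 25→77.8 °C: 4512 kJ/h
Q = ΔH = -36836 kJ/h = -10.232 kW
Heat removed = 10.232 kW

Q_out = 10.2 kW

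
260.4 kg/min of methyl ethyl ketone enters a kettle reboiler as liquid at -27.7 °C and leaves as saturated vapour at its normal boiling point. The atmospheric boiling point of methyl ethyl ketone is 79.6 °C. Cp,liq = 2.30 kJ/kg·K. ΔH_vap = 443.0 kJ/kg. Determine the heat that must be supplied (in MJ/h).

liquid -27.7→79.6 °C: 246.79 kJ/kg
vaporisation at 79.6 °C: 443 kJ/kg
Δh = 246.79 + 443 = 689.79 kJ/kg
Q = ṁ·Δh = 260.4 kg/min × 689.79 kJ/kg = 179620 kJ/min
|Q| = 2993.7 kW = 10777 MJ/h

Q = 10800 MJ/h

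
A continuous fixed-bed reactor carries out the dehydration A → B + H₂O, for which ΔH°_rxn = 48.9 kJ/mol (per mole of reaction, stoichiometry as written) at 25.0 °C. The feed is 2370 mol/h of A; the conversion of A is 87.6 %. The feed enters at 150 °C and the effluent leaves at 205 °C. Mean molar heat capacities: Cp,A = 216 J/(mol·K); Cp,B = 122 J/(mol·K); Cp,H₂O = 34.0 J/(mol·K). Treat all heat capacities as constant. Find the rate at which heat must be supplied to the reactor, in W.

Q_in = 29800 W

Extent of reaction ξ = 0.876 × 2370 = 2076.1 mol/h
Reaction term: ξ·ΔH°_rxn = 2076.1 × 48.9 = 101520 kJ/h
Sensible, feed 150→25 °C: -63990 kJ/h
Outlet flows (mol/h): A 293.88, B 2076.1, H₂O 2076.1
Sensible, products 25→205 °C: 69724 kJ/h
Q = ΔH = 107260 kJ/h = 29.793 kW
Heat supplied = 29793 W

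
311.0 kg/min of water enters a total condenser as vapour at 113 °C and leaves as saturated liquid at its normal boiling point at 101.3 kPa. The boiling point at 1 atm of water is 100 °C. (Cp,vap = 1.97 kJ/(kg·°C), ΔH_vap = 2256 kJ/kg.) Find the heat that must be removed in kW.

Q_c = 11800 kW

vapour 113→100 °C: -25.61 kJ/kg
condensation at 100 °C: -2256 kJ/kg
Δh = -25.61 + -2256 = -2281.6 kJ/kg
Q = ṁ·Δh = 311.0 kg/min × -2281.6 kJ/kg = -709580 kJ/min
|Q| = 11826 kW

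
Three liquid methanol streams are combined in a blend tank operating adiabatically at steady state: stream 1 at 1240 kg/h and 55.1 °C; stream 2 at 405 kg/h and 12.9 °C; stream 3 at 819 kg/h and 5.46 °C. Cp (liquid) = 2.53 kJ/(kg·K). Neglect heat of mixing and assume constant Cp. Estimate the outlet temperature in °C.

Energy balance with Q = 0: Σ ṁᵢCp,ᵢ(T_out − Tᵢ) = 0
T_out = Σ ṁᵢCp,ᵢTᵢ / Σ ṁᵢCp,ᵢ
      = 197390 / 6233.9 = 31.664 °C

T_out = 31.7 °C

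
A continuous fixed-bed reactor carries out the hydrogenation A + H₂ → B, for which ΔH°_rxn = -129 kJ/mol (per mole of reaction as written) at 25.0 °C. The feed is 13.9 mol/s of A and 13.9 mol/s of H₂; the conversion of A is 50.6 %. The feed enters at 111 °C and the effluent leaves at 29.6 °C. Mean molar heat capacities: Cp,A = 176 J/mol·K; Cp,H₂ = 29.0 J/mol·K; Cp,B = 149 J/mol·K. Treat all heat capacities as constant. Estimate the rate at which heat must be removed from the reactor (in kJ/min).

Extent of reaction ξ = 0.506 × 13.9 = 7.0334 mol/s
Reaction term: ξ·ΔH°_rxn = 7.0334 × -129 = -907.31 kJ/s
Sensible, feed 111→25 °C: -245.06 kJ/s
Outlet flows (mol/s): A 6.8666, H₂ 6.8666, B 7.0334
Sensible, products 25→29.6 °C: 11.296 kJ/s
Q = ΔH = -1141.1 kJ/s = -1141.1 kW
Heat removed = 68464 kJ/min

Q_out = 68500 kJ/min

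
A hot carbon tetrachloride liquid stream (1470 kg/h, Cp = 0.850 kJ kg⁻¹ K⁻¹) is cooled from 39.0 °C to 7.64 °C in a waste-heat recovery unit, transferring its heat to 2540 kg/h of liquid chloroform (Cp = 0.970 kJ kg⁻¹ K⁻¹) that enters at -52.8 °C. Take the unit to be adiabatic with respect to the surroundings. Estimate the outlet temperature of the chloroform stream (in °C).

Heat released by hot stream: Q = 1470 × 0.850 × (39.0 − 7.64) = 39184 kJ/h
Energy balance on cold side (adiabatic exchanger): Q = ṁ_c·Cp_c·(T_c,out − T_c,in)
T_c,out = -52.8 + 39184/(2540 × 0.970) = -36.896 °C

T_c,out = -36.9 °C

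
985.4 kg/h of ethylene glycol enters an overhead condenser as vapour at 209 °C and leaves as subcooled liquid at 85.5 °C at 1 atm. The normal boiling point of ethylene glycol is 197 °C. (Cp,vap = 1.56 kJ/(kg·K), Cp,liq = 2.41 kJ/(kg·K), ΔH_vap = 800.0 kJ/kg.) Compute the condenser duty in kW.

Q_c = 298 kW

vapour 209→197 °C: -18.72 kJ/kg
condensation at 197 °C: -800 kJ/kg
liquid 197→85.5 °C: -268.72 kJ/kg
Δh = -18.72 + -800 + -268.72 = -1087.4 kJ/kg
Q = ṁ·Δh = 985.4 kg/h × -1087.4 kJ/kg = -1.0716e+06 kJ/h
|Q| = 297.66 kW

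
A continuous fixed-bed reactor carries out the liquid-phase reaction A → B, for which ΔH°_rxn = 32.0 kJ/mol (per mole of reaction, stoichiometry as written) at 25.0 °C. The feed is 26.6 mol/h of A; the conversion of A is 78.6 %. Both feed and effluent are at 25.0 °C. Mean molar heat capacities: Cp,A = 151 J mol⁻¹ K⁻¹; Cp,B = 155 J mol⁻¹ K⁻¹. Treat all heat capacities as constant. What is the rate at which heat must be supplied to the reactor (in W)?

Q_in = 186 W

Extent of reaction ξ = 0.786 × 26.6 = 20.908 mol/h
Reaction term: ξ·ΔH°_rxn = 20.908 × 32.0 = 669.04 kJ/h
Q = ΔH = 669.04 kJ/h = 0.18585 kW
Heat supplied = 185.85 W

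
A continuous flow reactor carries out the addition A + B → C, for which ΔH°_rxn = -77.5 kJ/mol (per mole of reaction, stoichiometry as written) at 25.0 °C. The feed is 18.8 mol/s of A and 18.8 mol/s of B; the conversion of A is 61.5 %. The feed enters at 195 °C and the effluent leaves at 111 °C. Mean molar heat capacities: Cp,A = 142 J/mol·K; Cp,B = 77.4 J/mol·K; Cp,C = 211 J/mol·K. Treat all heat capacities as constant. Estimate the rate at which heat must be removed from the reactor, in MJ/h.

Extent of reaction ξ = 0.615 × 18.8 = 11.562 mol/s
Reaction term: ξ·ΔH°_rxn = 11.562 × -77.5 = -896.05 kJ/s
Sensible, feed 195→25 °C: -701.2 kJ/s
Outlet flows (mol/s): A 7.238, B 7.238, C 11.562
Sensible, products 25→111 °C: 346.37 kJ/s
Q = ΔH = -1250.9 kJ/s = -1250.9 kW
Heat removed = 4503.2 MJ/h

Q_out = 4500 MJ/h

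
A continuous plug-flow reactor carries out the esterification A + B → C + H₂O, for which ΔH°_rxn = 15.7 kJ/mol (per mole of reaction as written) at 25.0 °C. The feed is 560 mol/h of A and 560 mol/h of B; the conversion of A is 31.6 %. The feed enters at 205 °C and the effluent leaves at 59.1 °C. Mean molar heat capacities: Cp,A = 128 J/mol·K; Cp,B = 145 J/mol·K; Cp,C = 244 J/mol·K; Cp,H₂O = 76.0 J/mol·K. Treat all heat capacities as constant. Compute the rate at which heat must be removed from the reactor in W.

Extent of reaction ξ = 0.316 × 560 = 176.96 mol/h
Reaction term: ξ·ΔH°_rxn = 176.96 × 15.7 = 2778.3 kJ/h
Sensible, feed 205→25 °C: -27518 kJ/h
Outlet flows (mol/h): A 383.04, B 383.04, C 176.96, H₂O 176.96
Sensible, products 25→59.1 °C: 5496.8 kJ/h
Q = ΔH = -19243 kJ/h = -5.3454 kW
Heat removed = 5345.4 W

Q_out = 5350 W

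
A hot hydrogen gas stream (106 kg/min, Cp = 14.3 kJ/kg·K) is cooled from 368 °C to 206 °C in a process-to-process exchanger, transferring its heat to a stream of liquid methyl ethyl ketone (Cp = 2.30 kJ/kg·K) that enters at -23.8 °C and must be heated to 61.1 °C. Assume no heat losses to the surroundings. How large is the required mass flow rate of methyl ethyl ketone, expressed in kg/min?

Heat released by hot stream: Q = 106 × 14.3 × (368 − 206) = 245560 kJ/min
Energy balance on cold side (adiabatic exchanger): Q = ṁ_c·Cp_c·(T_c,out − T_c,in)
ṁ_c = 245560 / [2.30 × (61.1 − -23.8)] = 1257.5 kg/min

ṁ_c = 1260 kg/min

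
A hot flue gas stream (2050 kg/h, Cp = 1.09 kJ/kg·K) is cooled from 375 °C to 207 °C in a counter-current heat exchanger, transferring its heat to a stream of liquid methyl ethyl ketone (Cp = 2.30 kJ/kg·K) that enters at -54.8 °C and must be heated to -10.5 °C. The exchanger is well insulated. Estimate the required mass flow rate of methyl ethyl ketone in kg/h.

ṁ_c = 3680 kg/h

Heat released by hot stream: Q = 2050 × 1.09 × (375 − 207) = 375400 kJ/h
Energy balance on cold side (adiabatic exchanger): Q = ṁ_c·Cp_c·(T_c,out − T_c,in)
ṁ_c = 375400 / [2.30 × (-10.5 − -54.8)] = 3684.3 kg/h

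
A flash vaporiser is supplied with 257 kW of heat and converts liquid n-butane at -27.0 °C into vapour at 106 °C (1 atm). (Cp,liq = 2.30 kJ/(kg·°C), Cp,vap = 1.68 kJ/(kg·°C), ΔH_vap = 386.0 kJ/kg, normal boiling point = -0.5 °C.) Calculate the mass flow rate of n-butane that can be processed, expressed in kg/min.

Δh = 2.30×(-0.5−-27.0) + 386.0 + 1.68×(106−-0.5) = 625.87 kJ/kg
Q = 257 kW = 257 kJ/s = 15420 kJ/min
ṁ = Q/Δh = 15420 / 625.87 = 24.638 kg/min

ṁ = 24.6 kg/min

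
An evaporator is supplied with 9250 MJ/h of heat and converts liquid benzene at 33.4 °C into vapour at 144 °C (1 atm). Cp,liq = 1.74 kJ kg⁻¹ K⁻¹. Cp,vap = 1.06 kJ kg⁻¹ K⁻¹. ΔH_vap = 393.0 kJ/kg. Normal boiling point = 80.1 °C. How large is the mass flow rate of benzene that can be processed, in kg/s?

Δh = 1.74×(80.1−33.4) + 393.0 + 1.06×(144−80.1) = 541.99 kJ/kg
Q = 9250 MJ/h = 2569.4 kJ/s = 2569.4 kJ/s
ṁ = Q/Δh = 2569.4 / 541.99 = 4.7407 kg/s

ṁ = 4.74 kg/s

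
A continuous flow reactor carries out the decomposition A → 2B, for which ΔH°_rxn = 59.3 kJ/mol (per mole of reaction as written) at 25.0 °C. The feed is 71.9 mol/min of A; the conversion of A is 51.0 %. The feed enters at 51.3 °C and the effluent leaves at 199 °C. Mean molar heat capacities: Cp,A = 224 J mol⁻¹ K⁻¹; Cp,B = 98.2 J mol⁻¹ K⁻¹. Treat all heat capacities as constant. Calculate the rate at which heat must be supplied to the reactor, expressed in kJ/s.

Extent of reaction ξ = 0.510 × 71.9 = 36.669 mol/min
Reaction term: ξ·ΔH°_rxn = 36.669 × 59.3 = 2174.5 kJ/min
Sensible, feed 51.3→25 °C: -423.58 kJ/min
Outlet flows (mol/min): A 35.231, B 73.338
Sensible, products 25→199 °C: 2626.3 kJ/min
Q = ΔH = 4377.2 kJ/min = 72.953 kW
Heat supplied = 72.953 kJ/s

Q_in = 73.0 kJ/s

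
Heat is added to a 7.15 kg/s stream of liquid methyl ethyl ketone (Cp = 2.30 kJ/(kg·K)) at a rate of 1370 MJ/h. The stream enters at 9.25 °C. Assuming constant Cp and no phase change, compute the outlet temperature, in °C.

Q = 1370 MJ/h = 380.56 kJ/s
ΔT = Q/(ṁ·Cp) = 380.56/(7.15×2.30) = 23.141 K
T_out = 9.25 + 23.141 = 32.391 °C

T_out = 32.4 °C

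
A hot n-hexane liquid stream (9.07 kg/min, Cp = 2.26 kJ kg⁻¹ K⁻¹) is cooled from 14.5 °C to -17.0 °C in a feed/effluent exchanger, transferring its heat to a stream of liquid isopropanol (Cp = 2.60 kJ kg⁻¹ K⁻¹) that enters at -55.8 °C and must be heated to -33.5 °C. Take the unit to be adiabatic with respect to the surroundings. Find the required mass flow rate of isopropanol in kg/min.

ṁ_c = 11.1 kg/min

Heat released by hot stream: Q = 9.07 × 2.26 × (14.5 − -17.0) = 645.69 kJ/min
Energy balance on cold side (adiabatic exchanger): Q = ṁ_c·Cp_c·(T_c,out − T_c,in)
ṁ_c = 645.69 / [2.60 × (-33.5 − -55.8)] = 11.136 kg/min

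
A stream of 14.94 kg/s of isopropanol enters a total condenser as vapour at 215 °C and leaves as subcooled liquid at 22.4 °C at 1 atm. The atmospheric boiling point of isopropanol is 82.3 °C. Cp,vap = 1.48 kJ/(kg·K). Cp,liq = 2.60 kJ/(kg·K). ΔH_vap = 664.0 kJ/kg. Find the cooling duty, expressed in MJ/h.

vapour 215→82.3 °C: -196.4 kJ/kg
condensation at 82.3 °C: -664 kJ/kg
liquid 82.3→22.4 °C: -155.74 kJ/kg
Δh = -196.4 + -664 + -155.74 = -1016.1 kJ/kg
Q = ṁ·Δh = 14.94 kg/s × -1016.1 kJ/kg = -15181 kJ/s
|Q| = 15181 kW = 54652 MJ/h

Q_c = 54700 MJ/h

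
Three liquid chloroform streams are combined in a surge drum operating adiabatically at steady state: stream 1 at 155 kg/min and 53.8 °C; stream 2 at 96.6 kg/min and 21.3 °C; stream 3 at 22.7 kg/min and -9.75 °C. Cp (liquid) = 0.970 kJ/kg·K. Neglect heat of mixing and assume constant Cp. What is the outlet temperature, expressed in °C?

Energy balance with Q = 0: Σ ṁᵢCp,ᵢ(T_out − Tᵢ) = 0
T_out = Σ ṁᵢCp,ᵢTᵢ / Σ ṁᵢCp,ᵢ
      = 9870 / 266.07 = 37.095 °C

T_out = 37.1 °C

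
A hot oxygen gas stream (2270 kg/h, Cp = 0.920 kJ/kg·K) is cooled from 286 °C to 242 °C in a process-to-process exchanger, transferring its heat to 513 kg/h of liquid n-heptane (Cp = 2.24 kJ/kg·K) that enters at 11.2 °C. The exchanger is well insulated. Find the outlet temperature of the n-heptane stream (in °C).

Heat released by hot stream: Q = 2270 × 0.920 × (286 − 242) = 91890 kJ/h
Energy balance on cold side (adiabatic exchanger): Q = ṁ_c·Cp_c·(T_c,out − T_c,in)
T_c,out = 11.2 + 91890/(513 × 2.24) = 91.165 °C

T_c,out = 91.2 °C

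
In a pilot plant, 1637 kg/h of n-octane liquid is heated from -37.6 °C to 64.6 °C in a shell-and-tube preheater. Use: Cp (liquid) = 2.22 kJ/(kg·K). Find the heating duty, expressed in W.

Q = 103000 W

Q = ṁ·Cp·ΔT = 1637 × 2.22 × (64.6 − -37.6) = 371410 kJ/h
Converting: 371410 / 3600 s = 103.17 kW
Heating duty = 103170 W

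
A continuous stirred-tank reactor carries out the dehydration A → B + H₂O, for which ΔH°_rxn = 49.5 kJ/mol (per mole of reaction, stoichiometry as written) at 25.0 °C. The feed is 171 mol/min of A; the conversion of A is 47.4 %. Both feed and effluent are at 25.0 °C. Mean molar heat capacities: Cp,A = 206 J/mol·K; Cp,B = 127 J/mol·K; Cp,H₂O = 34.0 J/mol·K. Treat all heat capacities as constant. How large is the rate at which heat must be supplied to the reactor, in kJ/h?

Q_in = 241000 kJ/h

Extent of reaction ξ = 0.474 × 171 = 81.054 mol/min
Reaction term: ξ·ΔH°_rxn = 81.054 × 49.5 = 4012.2 kJ/min
Q = ΔH = 4012.2 kJ/min = 66.87 kW
Heat supplied = 240730 kJ/h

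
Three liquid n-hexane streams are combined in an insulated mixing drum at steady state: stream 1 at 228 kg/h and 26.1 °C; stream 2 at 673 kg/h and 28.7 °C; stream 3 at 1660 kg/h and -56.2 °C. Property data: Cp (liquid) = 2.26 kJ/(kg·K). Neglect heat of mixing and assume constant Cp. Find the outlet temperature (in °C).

T_out = -26.6 °C

Adiabatic, steady state ⇒ Σ ṁᵢCp,ᵢ(T_out − Tᵢ) = 0
Σ ṁᵢCp,ᵢTᵢ = 228×2.26×26.1 + 673×2.26×28.7 + 1660×2.26×-56.2 = -153740
Σ ṁᵢCp,ᵢ = 228×2.26 + 673×2.26 + 1660×2.26 = 5787.9
T_out = -153740 / 5787.9 = -26.562 °C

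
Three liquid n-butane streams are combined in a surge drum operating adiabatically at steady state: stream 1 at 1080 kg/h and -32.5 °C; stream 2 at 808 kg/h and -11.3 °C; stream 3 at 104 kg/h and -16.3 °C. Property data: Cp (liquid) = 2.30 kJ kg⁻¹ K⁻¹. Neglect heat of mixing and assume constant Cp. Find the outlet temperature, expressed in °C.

Adiabatic, steady state ⇒ Σ ṁᵢCp,ᵢ(T_out − Tᵢ) = 0
Σ ṁᵢCp,ᵢTᵢ = 1080×2.30×-32.5 + 808×2.30×-11.3 + 104×2.30×-16.3 = -105630
Σ ṁᵢCp,ᵢ = 1080×2.30 + 808×2.30 + 104×2.30 = 4581.6
T_out = -105630 / 4581.6 = -23.055 °C

T_out = -23.1 °C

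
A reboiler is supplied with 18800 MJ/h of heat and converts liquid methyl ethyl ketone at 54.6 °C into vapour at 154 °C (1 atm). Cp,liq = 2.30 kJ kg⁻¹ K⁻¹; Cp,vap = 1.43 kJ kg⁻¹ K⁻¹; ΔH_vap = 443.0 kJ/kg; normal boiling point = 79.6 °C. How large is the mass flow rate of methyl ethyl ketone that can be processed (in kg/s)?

Δh = 2.30×(79.6−54.6) + 443.0 + 1.43×(154−79.6) = 606.89 kJ/kg
Q = 18800 MJ/h = 5222.2 kJ/s = 5222.2 kJ/s
ṁ = Q/Δh = 5222.2 / 606.89 = 8.6049 kg/s

ṁ = 8.60 kg/s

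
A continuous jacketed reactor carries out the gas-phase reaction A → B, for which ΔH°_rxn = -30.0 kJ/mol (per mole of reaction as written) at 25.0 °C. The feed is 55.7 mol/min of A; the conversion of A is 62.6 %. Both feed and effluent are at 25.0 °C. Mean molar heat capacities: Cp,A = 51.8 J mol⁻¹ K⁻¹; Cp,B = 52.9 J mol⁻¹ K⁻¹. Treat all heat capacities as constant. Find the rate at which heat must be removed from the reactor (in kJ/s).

Extent of reaction ξ = 0.626 × 55.7 = 34.868 mol/min
Reaction term: ξ·ΔH°_rxn = 34.868 × -30.0 = -1046 kJ/min
Q = ΔH = -1046 kJ/min = -17.434 kW
Heat removed = 17.434 kJ/s

Q_out = 17.4 kJ/s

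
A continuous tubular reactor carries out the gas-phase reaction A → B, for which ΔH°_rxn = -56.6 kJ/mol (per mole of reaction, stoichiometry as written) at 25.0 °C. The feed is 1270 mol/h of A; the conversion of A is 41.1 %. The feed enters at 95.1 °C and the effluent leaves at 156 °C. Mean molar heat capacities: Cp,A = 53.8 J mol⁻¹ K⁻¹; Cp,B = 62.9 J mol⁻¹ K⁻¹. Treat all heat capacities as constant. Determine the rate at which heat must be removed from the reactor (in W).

Extent of reaction ξ = 0.411 × 1270 = 521.97 mol/h
Reaction term: ξ·ΔH°_rxn = 521.97 × -56.6 = -29544 kJ/h
Sensible, feed 95.1→25 °C: -4789.7 kJ/h
Outlet flows (mol/h): A 748.03, B 521.97
Sensible, products 25→156 °C: 9572.9 kJ/h
Q = ΔH = -24760 kJ/h = -6.8778 kW
Heat removed = 6877.8 W

Q_out = 6880 W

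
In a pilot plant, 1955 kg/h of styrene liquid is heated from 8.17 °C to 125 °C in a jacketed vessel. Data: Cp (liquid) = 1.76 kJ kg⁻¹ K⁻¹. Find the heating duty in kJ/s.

Q = ṁ·Cp·ΔT = 1955 × 1.76 × (125 − 8.17) = 401990 kJ/h
Converting: 401990 / 3600 s = 111.66 kW

Q = 112 kJ/s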